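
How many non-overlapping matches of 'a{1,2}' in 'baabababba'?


Pattern 'a{1,2}' matches between 1 and 2 consecutive a's (greedy).
String: 'baabababba'
Finding runs of a's and applying greedy matching:
  Run at pos 1: 'aa' (length 2)
  Run at pos 4: 'a' (length 1)
  Run at pos 6: 'a' (length 1)
  Run at pos 9: 'a' (length 1)
Matches: ['aa', 'a', 'a', 'a']
Count: 4

4


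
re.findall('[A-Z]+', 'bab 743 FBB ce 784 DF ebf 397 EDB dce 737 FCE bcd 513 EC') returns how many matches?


Pattern '[A-Z]+' finds one or more uppercase letters.
Text: 'bab 743 FBB ce 784 DF ebf 397 EDB dce 737 FCE bcd 513 EC'
Scanning for matches:
  Match 1: 'FBB'
  Match 2: 'DF'
  Match 3: 'EDB'
  Match 4: 'FCE'
  Match 5: 'EC'
Total matches: 5

5


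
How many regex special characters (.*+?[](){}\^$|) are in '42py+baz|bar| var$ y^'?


Regex special characters are: . * + ? [ ] ( ) { } \ ^ $ |
Scanning '42py+baz|bar| var$ y^':
  pos 4: '+' -> SPECIAL
  pos 8: '|' -> SPECIAL
  pos 12: '|' -> SPECIAL
  pos 17: '$' -> SPECIAL
  pos 20: '^' -> SPECIAL
Special chars found: ['+', '|', '|', '$', '^']
Total: 5

5


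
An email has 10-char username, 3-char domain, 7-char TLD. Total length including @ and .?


An email address has format: username@domain.tld
Username length: 10
'@' character: 1
Domain length: 3
'.' character: 1
TLD length: 7
Total = 10 + 1 + 3 + 1 + 7 = 22

22


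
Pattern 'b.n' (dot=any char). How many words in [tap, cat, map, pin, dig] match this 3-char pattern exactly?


Pattern 'b.n' means: starts with 'b', any single char, ends with 'n'.
Checking each word (must be exactly 3 chars):
  'tap' (len=3): no
  'cat' (len=3): no
  'map' (len=3): no
  'pin' (len=3): no
  'dig' (len=3): no
Matching words: []
Total: 0

0


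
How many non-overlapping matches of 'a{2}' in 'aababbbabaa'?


Pattern 'a{2}' matches exactly 2 consecutive a's (greedy, non-overlapping).
String: 'aababbbabaa'
Scanning for runs of a's:
  Run at pos 0: 'aa' (length 2) -> 1 match(es)
  Run at pos 3: 'a' (length 1) -> 0 match(es)
  Run at pos 7: 'a' (length 1) -> 0 match(es)
  Run at pos 9: 'aa' (length 2) -> 1 match(es)
Matches found: ['aa', 'aa']
Total: 2

2


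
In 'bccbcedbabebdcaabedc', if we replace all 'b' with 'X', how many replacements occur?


re.sub('b', 'X', text) replaces every occurrence of 'b' with 'X'.
Text: 'bccbcedbabebdcaabedc'
Scanning for 'b':
  pos 0: 'b' -> replacement #1
  pos 3: 'b' -> replacement #2
  pos 7: 'b' -> replacement #3
  pos 9: 'b' -> replacement #4
  pos 11: 'b' -> replacement #5
  pos 16: 'b' -> replacement #6
Total replacements: 6

6


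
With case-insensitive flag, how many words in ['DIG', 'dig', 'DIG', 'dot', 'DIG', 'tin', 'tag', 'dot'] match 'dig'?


Case-insensitive matching: compare each word's lowercase form to 'dig'.
  'DIG' -> lower='dig' -> MATCH
  'dig' -> lower='dig' -> MATCH
  'DIG' -> lower='dig' -> MATCH
  'dot' -> lower='dot' -> no
  'DIG' -> lower='dig' -> MATCH
  'tin' -> lower='tin' -> no
  'tag' -> lower='tag' -> no
  'dot' -> lower='dot' -> no
Matches: ['DIG', 'dig', 'DIG', 'DIG']
Count: 4

4


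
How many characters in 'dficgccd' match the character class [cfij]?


Character class [cfij] matches any of: {c, f, i, j}
Scanning string 'dficgccd' character by character:
  pos 0: 'd' -> no
  pos 1: 'f' -> MATCH
  pos 2: 'i' -> MATCH
  pos 3: 'c' -> MATCH
  pos 4: 'g' -> no
  pos 5: 'c' -> MATCH
  pos 6: 'c' -> MATCH
  pos 7: 'd' -> no
Total matches: 5

5


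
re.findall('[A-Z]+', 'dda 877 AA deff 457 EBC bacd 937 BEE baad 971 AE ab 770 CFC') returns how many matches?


Pattern '[A-Z]+' finds one or more uppercase letters.
Text: 'dda 877 AA deff 457 EBC bacd 937 BEE baad 971 AE ab 770 CFC'
Scanning for matches:
  Match 1: 'AA'
  Match 2: 'EBC'
  Match 3: 'BEE'
  Match 4: 'AE'
  Match 5: 'CFC'
Total matches: 5

5


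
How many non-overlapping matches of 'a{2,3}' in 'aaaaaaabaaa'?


Pattern 'a{2,3}' matches between 2 and 3 consecutive a's (greedy).
String: 'aaaaaaabaaa'
Finding runs of a's and applying greedy matching:
  Run at pos 0: 'aaaaaaa' (length 7)
  Run at pos 8: 'aaa' (length 3)
Matches: ['aaa', 'aaa', 'aaa']
Count: 3

3


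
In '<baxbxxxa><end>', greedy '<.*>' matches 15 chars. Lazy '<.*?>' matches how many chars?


Greedy '<.*>' tries to match as MUCH as possible.
Lazy '<.*?>' tries to match as LITTLE as possible.

String: '<baxbxxxa><end>'
Greedy '<.*>' starts at first '<' and extends to the LAST '>': '<baxbxxxa><end>' (15 chars)
Lazy '<.*?>' starts at first '<' and stops at the FIRST '>': '<baxbxxxa>' (10 chars)

10


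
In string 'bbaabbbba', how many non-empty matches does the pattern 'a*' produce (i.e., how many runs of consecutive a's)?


Pattern 'a*' matches zero or more a's. We want non-empty runs of consecutive a's.
String: 'bbaabbbba'
Walking through the string to find runs of a's:
  Run 1: positions 2-3 -> 'aa'
  Run 2: positions 8-8 -> 'a'
Non-empty runs found: ['aa', 'a']
Count: 2

2


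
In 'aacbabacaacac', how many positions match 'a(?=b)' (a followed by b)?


Lookahead 'a(?=b)' matches 'a' only when followed by 'b'.
String: 'aacbabacaacac'
Checking each position where char is 'a':
  pos 0: 'a' -> no (next='a')
  pos 1: 'a' -> no (next='c')
  pos 4: 'a' -> MATCH (next='b')
  pos 6: 'a' -> no (next='c')
  pos 8: 'a' -> no (next='a')
  pos 9: 'a' -> no (next='c')
  pos 11: 'a' -> no (next='c')
Matching positions: [4]
Count: 1

1


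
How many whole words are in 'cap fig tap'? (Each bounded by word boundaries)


Word boundaries (\b) mark the start/end of each word.
Text: 'cap fig tap'
Splitting by whitespace:
  Word 1: 'cap'
  Word 2: 'fig'
  Word 3: 'tap'
Total whole words: 3

3


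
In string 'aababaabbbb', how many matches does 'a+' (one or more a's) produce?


Pattern 'a+' matches one or more consecutive a's.
String: 'aababaabbbb'
Scanning for runs of a:
  Match 1: 'aa' (length 2)
  Match 2: 'a' (length 1)
  Match 3: 'aa' (length 2)
Total matches: 3

3


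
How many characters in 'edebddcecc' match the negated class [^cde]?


Negated class [^cde] matches any char NOT in {c, d, e}
Scanning 'edebddcecc':
  pos 0: 'e' -> no (excluded)
  pos 1: 'd' -> no (excluded)
  pos 2: 'e' -> no (excluded)
  pos 3: 'b' -> MATCH
  pos 4: 'd' -> no (excluded)
  pos 5: 'd' -> no (excluded)
  pos 6: 'c' -> no (excluded)
  pos 7: 'e' -> no (excluded)
  pos 8: 'c' -> no (excluded)
  pos 9: 'c' -> no (excluded)
Total matches: 1

1


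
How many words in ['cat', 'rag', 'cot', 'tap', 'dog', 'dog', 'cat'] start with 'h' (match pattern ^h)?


Pattern ^h anchors to start of word. Check which words begin with 'h':
  'cat' -> no
  'rag' -> no
  'cot' -> no
  'tap' -> no
  'dog' -> no
  'dog' -> no
  'cat' -> no
Matching words: []
Count: 0

0


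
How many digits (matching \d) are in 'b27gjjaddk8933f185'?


\d matches any digit 0-9.
Scanning 'b27gjjaddk8933f185':
  pos 1: '2' -> DIGIT
  pos 2: '7' -> DIGIT
  pos 10: '8' -> DIGIT
  pos 11: '9' -> DIGIT
  pos 12: '3' -> DIGIT
  pos 13: '3' -> DIGIT
  pos 15: '1' -> DIGIT
  pos 16: '8' -> DIGIT
  pos 17: '5' -> DIGIT
Digits found: ['2', '7', '8', '9', '3', '3', '1', '8', '5']
Total: 9

9


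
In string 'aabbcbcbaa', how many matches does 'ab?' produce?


Pattern 'ab?' matches 'a' optionally followed by 'b'.
String: 'aabbcbcbaa'
Scanning left to right for 'a' then checking next char:
  Match 1: 'a' (a not followed by b)
  Match 2: 'ab' (a followed by b)
  Match 3: 'a' (a not followed by b)
  Match 4: 'a' (a not followed by b)
Total matches: 4

4


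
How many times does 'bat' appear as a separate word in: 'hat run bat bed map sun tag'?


Scanning each word for exact match 'bat':
  Word 1: 'hat' -> no
  Word 2: 'run' -> no
  Word 3: 'bat' -> MATCH
  Word 4: 'bed' -> no
  Word 5: 'map' -> no
  Word 6: 'sun' -> no
  Word 7: 'tag' -> no
Total matches: 1

1


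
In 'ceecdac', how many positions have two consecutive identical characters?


Looking for consecutive identical characters in 'ceecdac':
  pos 0-1: 'c' vs 'e' -> different
  pos 1-2: 'e' vs 'e' -> MATCH ('ee')
  pos 2-3: 'e' vs 'c' -> different
  pos 3-4: 'c' vs 'd' -> different
  pos 4-5: 'd' vs 'a' -> different
  pos 5-6: 'a' vs 'c' -> different
Consecutive identical pairs: ['ee']
Count: 1

1


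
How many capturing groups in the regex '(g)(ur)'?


To count capturing groups, count each '(' that starts a group.
Pattern: '(g)(ur)'
Walking through the pattern:
  Position 0: '(' -> group #1
  Position 3: '(' -> group #2
Total capturing groups: 2

2


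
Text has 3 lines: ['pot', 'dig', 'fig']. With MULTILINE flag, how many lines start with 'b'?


With MULTILINE flag, ^ matches the start of each line.
Lines: ['pot', 'dig', 'fig']
Checking which lines start with 'b':
  Line 1: 'pot' -> no
  Line 2: 'dig' -> no
  Line 3: 'fig' -> no
Matching lines: []
Count: 0

0


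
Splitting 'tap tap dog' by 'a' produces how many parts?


Splitting by 'a' breaks the string at each occurrence of the separator.
Text: 'tap tap dog'
Parts after split:
  Part 1: 't'
  Part 2: 'p t'
  Part 3: 'p dog'
Total parts: 3

3


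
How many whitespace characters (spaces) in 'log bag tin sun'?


\s matches whitespace characters (spaces, tabs, etc.).
Text: 'log bag tin sun'
This text has 4 words separated by spaces.
Number of spaces = number of words - 1 = 4 - 1 = 3

3


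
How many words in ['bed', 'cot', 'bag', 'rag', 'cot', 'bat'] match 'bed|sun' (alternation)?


Alternation 'bed|sun' matches either 'bed' or 'sun'.
Checking each word:
  'bed' -> MATCH
  'cot' -> no
  'bag' -> no
  'rag' -> no
  'cot' -> no
  'bat' -> no
Matches: ['bed']
Count: 1

1


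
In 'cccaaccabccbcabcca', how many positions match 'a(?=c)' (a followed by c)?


Lookahead 'a(?=c)' matches 'a' only when followed by 'c'.
String: 'cccaaccabccbcabcca'
Checking each position where char is 'a':
  pos 3: 'a' -> no (next='a')
  pos 4: 'a' -> MATCH (next='c')
  pos 7: 'a' -> no (next='b')
  pos 13: 'a' -> no (next='b')
Matching positions: [4]
Count: 1

1


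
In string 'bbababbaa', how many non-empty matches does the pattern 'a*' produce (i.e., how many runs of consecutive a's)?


Pattern 'a*' matches zero or more a's. We want non-empty runs of consecutive a's.
String: 'bbababbaa'
Walking through the string to find runs of a's:
  Run 1: positions 2-2 -> 'a'
  Run 2: positions 4-4 -> 'a'
  Run 3: positions 7-8 -> 'aa'
Non-empty runs found: ['a', 'a', 'aa']
Count: 3

3


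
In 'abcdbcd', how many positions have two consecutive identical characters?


Looking for consecutive identical characters in 'abcdbcd':
  pos 0-1: 'a' vs 'b' -> different
  pos 1-2: 'b' vs 'c' -> different
  pos 2-3: 'c' vs 'd' -> different
  pos 3-4: 'd' vs 'b' -> different
  pos 4-5: 'b' vs 'c' -> different
  pos 5-6: 'c' vs 'd' -> different
Consecutive identical pairs: []
Count: 0

0


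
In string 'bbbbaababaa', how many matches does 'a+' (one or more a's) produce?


Pattern 'a+' matches one or more consecutive a's.
String: 'bbbbaababaa'
Scanning for runs of a:
  Match 1: 'aa' (length 2)
  Match 2: 'a' (length 1)
  Match 3: 'aa' (length 2)
Total matches: 3

3


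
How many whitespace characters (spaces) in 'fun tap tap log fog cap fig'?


\s matches whitespace characters (spaces, tabs, etc.).
Text: 'fun tap tap log fog cap fig'
This text has 7 words separated by spaces.
Number of spaces = number of words - 1 = 7 - 1 = 6

6


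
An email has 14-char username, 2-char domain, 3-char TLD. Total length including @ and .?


An email address has format: username@domain.tld
Username length: 14
'@' character: 1
Domain length: 2
'.' character: 1
TLD length: 3
Total = 14 + 1 + 2 + 1 + 3 = 21

21


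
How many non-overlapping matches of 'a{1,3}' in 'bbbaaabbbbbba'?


Pattern 'a{1,3}' matches between 1 and 3 consecutive a's (greedy).
String: 'bbbaaabbbbbba'
Finding runs of a's and applying greedy matching:
  Run at pos 3: 'aaa' (length 3)
  Run at pos 12: 'a' (length 1)
Matches: ['aaa', 'a']
Count: 2

2


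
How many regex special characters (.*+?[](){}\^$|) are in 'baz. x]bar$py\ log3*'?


Regex special characters are: . * + ? [ ] ( ) { } \ ^ $ |
Scanning 'baz. x]bar$py\ log3*':
  pos 3: '.' -> SPECIAL
  pos 6: ']' -> SPECIAL
  pos 10: '$' -> SPECIAL
  pos 13: '\' -> SPECIAL
  pos 19: '*' -> SPECIAL
Special chars found: ['.', ']', '$', '\\', '*']
Total: 5

5


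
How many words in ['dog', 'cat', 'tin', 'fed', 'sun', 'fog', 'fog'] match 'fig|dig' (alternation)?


Alternation 'fig|dig' matches either 'fig' or 'dig'.
Checking each word:
  'dog' -> no
  'cat' -> no
  'tin' -> no
  'fed' -> no
  'sun' -> no
  'fog' -> no
  'fog' -> no
Matches: []
Count: 0

0


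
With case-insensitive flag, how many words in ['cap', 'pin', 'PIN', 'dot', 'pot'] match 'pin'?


Case-insensitive matching: compare each word's lowercase form to 'pin'.
  'cap' -> lower='cap' -> no
  'pin' -> lower='pin' -> MATCH
  'PIN' -> lower='pin' -> MATCH
  'dot' -> lower='dot' -> no
  'pot' -> lower='pot' -> no
Matches: ['pin', 'PIN']
Count: 2

2


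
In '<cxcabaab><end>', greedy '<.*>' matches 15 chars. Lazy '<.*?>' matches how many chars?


Greedy '<.*>' tries to match as MUCH as possible.
Lazy '<.*?>' tries to match as LITTLE as possible.

String: '<cxcabaab><end>'
Greedy '<.*>' starts at first '<' and extends to the LAST '>': '<cxcabaab><end>' (15 chars)
Lazy '<.*?>' starts at first '<' and stops at the FIRST '>': '<cxcabaab>' (10 chars)

10


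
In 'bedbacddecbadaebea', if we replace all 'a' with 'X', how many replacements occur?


re.sub('a', 'X', text) replaces every occurrence of 'a' with 'X'.
Text: 'bedbacddecbadaebea'
Scanning for 'a':
  pos 4: 'a' -> replacement #1
  pos 11: 'a' -> replacement #2
  pos 13: 'a' -> replacement #3
  pos 17: 'a' -> replacement #4
Total replacements: 4

4


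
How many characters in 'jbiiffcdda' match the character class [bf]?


Character class [bf] matches any of: {b, f}
Scanning string 'jbiiffcdda' character by character:
  pos 0: 'j' -> no
  pos 1: 'b' -> MATCH
  pos 2: 'i' -> no
  pos 3: 'i' -> no
  pos 4: 'f' -> MATCH
  pos 5: 'f' -> MATCH
  pos 6: 'c' -> no
  pos 7: 'd' -> no
  pos 8: 'd' -> no
  pos 9: 'a' -> no
Total matches: 3

3


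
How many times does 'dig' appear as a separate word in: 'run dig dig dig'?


Scanning each word for exact match 'dig':
  Word 1: 'run' -> no
  Word 2: 'dig' -> MATCH
  Word 3: 'dig' -> MATCH
  Word 4: 'dig' -> MATCH
Total matches: 3

3


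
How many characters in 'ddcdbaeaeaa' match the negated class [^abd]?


Negated class [^abd] matches any char NOT in {a, b, d}
Scanning 'ddcdbaeaeaa':
  pos 0: 'd' -> no (excluded)
  pos 1: 'd' -> no (excluded)
  pos 2: 'c' -> MATCH
  pos 3: 'd' -> no (excluded)
  pos 4: 'b' -> no (excluded)
  pos 5: 'a' -> no (excluded)
  pos 6: 'e' -> MATCH
  pos 7: 'a' -> no (excluded)
  pos 8: 'e' -> MATCH
  pos 9: 'a' -> no (excluded)
  pos 10: 'a' -> no (excluded)
Total matches: 3

3


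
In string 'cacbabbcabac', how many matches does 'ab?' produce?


Pattern 'ab?' matches 'a' optionally followed by 'b'.
String: 'cacbabbcabac'
Scanning left to right for 'a' then checking next char:
  Match 1: 'a' (a not followed by b)
  Match 2: 'ab' (a followed by b)
  Match 3: 'ab' (a followed by b)
  Match 4: 'a' (a not followed by b)
Total matches: 4

4


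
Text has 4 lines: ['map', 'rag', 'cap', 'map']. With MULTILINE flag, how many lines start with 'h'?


With MULTILINE flag, ^ matches the start of each line.
Lines: ['map', 'rag', 'cap', 'map']
Checking which lines start with 'h':
  Line 1: 'map' -> no
  Line 2: 'rag' -> no
  Line 3: 'cap' -> no
  Line 4: 'map' -> no
Matching lines: []
Count: 0

0


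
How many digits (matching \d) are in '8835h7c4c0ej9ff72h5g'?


\d matches any digit 0-9.
Scanning '8835h7c4c0ej9ff72h5g':
  pos 0: '8' -> DIGIT
  pos 1: '8' -> DIGIT
  pos 2: '3' -> DIGIT
  pos 3: '5' -> DIGIT
  pos 5: '7' -> DIGIT
  pos 7: '4' -> DIGIT
  pos 9: '0' -> DIGIT
  pos 12: '9' -> DIGIT
  pos 15: '7' -> DIGIT
  pos 16: '2' -> DIGIT
  pos 18: '5' -> DIGIT
Digits found: ['8', '8', '3', '5', '7', '4', '0', '9', '7', '2', '5']
Total: 11

11


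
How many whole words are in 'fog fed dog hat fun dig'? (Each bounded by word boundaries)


Word boundaries (\b) mark the start/end of each word.
Text: 'fog fed dog hat fun dig'
Splitting by whitespace:
  Word 1: 'fog'
  Word 2: 'fed'
  Word 3: 'dog'
  Word 4: 'hat'
  Word 5: 'fun'
  Word 6: 'dig'
Total whole words: 6

6


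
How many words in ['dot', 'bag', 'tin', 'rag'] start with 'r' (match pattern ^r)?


Pattern ^r anchors to start of word. Check which words begin with 'r':
  'dot' -> no
  'bag' -> no
  'tin' -> no
  'rag' -> MATCH (starts with 'r')
Matching words: ['rag']
Count: 1

1


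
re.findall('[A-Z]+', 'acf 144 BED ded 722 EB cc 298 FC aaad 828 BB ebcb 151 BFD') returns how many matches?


Pattern '[A-Z]+' finds one or more uppercase letters.
Text: 'acf 144 BED ded 722 EB cc 298 FC aaad 828 BB ebcb 151 BFD'
Scanning for matches:
  Match 1: 'BED'
  Match 2: 'EB'
  Match 3: 'FC'
  Match 4: 'BB'
  Match 5: 'BFD'
Total matches: 5

5


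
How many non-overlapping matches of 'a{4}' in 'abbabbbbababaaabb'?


Pattern 'a{4}' matches exactly 4 consecutive a's (greedy, non-overlapping).
String: 'abbabbbbababaaabb'
Scanning for runs of a's:
  Run at pos 0: 'a' (length 1) -> 0 match(es)
  Run at pos 3: 'a' (length 1) -> 0 match(es)
  Run at pos 8: 'a' (length 1) -> 0 match(es)
  Run at pos 10: 'a' (length 1) -> 0 match(es)
  Run at pos 12: 'aaa' (length 3) -> 0 match(es)
Matches found: []
Total: 0

0


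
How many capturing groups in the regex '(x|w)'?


To count capturing groups, count each '(' that starts a group.
Pattern: '(x|w)'
Walking through the pattern:
  Position 0: '(' -> group #1
Total capturing groups: 1

1


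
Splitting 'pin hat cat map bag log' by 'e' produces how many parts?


Splitting by 'e' breaks the string at each occurrence of the separator.
Text: 'pin hat cat map bag log'
Parts after split:
  Part 1: 'pin hat cat map bag log'
Total parts: 1

1


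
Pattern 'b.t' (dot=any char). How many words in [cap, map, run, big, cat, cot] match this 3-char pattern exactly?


Pattern 'b.t' means: starts with 'b', any single char, ends with 't'.
Checking each word (must be exactly 3 chars):
  'cap' (len=3): no
  'map' (len=3): no
  'run' (len=3): no
  'big' (len=3): no
  'cat' (len=3): no
  'cot' (len=3): no
Matching words: []
Total: 0

0


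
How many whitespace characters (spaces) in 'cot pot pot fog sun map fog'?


\s matches whitespace characters (spaces, tabs, etc.).
Text: 'cot pot pot fog sun map fog'
This text has 7 words separated by spaces.
Number of spaces = number of words - 1 = 7 - 1 = 6

6


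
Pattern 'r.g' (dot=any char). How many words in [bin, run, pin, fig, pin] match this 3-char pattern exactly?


Pattern 'r.g' means: starts with 'r', any single char, ends with 'g'.
Checking each word (must be exactly 3 chars):
  'bin' (len=3): no
  'run' (len=3): no
  'pin' (len=3): no
  'fig' (len=3): no
  'pin' (len=3): no
Matching words: []
Total: 0

0


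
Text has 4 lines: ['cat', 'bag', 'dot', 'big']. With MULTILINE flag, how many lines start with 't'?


With MULTILINE flag, ^ matches the start of each line.
Lines: ['cat', 'bag', 'dot', 'big']
Checking which lines start with 't':
  Line 1: 'cat' -> no
  Line 2: 'bag' -> no
  Line 3: 'dot' -> no
  Line 4: 'big' -> no
Matching lines: []
Count: 0

0


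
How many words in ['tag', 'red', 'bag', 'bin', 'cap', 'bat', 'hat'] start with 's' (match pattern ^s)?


Pattern ^s anchors to start of word. Check which words begin with 's':
  'tag' -> no
  'red' -> no
  'bag' -> no
  'bin' -> no
  'cap' -> no
  'bat' -> no
  'hat' -> no
Matching words: []
Count: 0

0


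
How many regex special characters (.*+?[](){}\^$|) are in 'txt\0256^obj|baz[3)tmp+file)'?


Regex special characters are: . * + ? [ ] ( ) { } \ ^ $ |
Scanning 'txt\0256^obj|baz[3)tmp+file)':
  pos 3: '\' -> SPECIAL
  pos 8: '^' -> SPECIAL
  pos 12: '|' -> SPECIAL
  pos 16: '[' -> SPECIAL
  pos 18: ')' -> SPECIAL
  pos 22: '+' -> SPECIAL
  pos 27: ')' -> SPECIAL
Special chars found: ['\\', '^', '|', '[', ')', '+', ')']
Total: 7

7


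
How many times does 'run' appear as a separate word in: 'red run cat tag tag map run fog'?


Scanning each word for exact match 'run':
  Word 1: 'red' -> no
  Word 2: 'run' -> MATCH
  Word 3: 'cat' -> no
  Word 4: 'tag' -> no
  Word 5: 'tag' -> no
  Word 6: 'map' -> no
  Word 7: 'run' -> MATCH
  Word 8: 'fog' -> no
Total matches: 2

2


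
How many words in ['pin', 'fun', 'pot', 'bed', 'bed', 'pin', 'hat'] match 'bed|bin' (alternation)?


Alternation 'bed|bin' matches either 'bed' or 'bin'.
Checking each word:
  'pin' -> no
  'fun' -> no
  'pot' -> no
  'bed' -> MATCH
  'bed' -> MATCH
  'pin' -> no
  'hat' -> no
Matches: ['bed', 'bed']
Count: 2

2


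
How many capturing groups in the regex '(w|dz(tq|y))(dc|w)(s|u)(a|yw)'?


To count capturing groups, count each '(' that starts a group.
Pattern: '(w|dz(tq|y))(dc|w)(s|u)(a|yw)'
Walking through the pattern:
  Position 0: '(' -> group #1
  Position 5: '(' -> group #2
  Position 12: '(' -> group #3
  Position 18: '(' -> group #4
  Position 23: '(' -> group #5
Total capturing groups: 5

5


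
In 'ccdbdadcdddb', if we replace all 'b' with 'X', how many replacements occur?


re.sub('b', 'X', text) replaces every occurrence of 'b' with 'X'.
Text: 'ccdbdadcdddb'
Scanning for 'b':
  pos 3: 'b' -> replacement #1
  pos 11: 'b' -> replacement #2
Total replacements: 2

2


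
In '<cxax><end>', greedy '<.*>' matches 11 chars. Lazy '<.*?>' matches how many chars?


Greedy '<.*>' tries to match as MUCH as possible.
Lazy '<.*?>' tries to match as LITTLE as possible.

String: '<cxax><end>'
Greedy '<.*>' starts at first '<' and extends to the LAST '>': '<cxax><end>' (11 chars)
Lazy '<.*?>' starts at first '<' and stops at the FIRST '>': '<cxax>' (6 chars)

6


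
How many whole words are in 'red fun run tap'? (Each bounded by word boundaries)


Word boundaries (\b) mark the start/end of each word.
Text: 'red fun run tap'
Splitting by whitespace:
  Word 1: 'red'
  Word 2: 'fun'
  Word 3: 'run'
  Word 4: 'tap'
Total whole words: 4

4


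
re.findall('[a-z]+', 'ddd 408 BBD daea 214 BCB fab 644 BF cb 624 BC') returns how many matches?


Pattern '[a-z]+' finds one or more lowercase letters.
Text: 'ddd 408 BBD daea 214 BCB fab 644 BF cb 624 BC'
Scanning for matches:
  Match 1: 'ddd'
  Match 2: 'daea'
  Match 3: 'fab'
  Match 4: 'cb'
Total matches: 4

4


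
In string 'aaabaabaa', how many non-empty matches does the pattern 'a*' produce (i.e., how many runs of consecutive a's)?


Pattern 'a*' matches zero or more a's. We want non-empty runs of consecutive a's.
String: 'aaabaabaa'
Walking through the string to find runs of a's:
  Run 1: positions 0-2 -> 'aaa'
  Run 2: positions 4-5 -> 'aa'
  Run 3: positions 7-8 -> 'aa'
Non-empty runs found: ['aaa', 'aa', 'aa']
Count: 3

3


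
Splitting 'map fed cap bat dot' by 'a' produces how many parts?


Splitting by 'a' breaks the string at each occurrence of the separator.
Text: 'map fed cap bat dot'
Parts after split:
  Part 1: 'm'
  Part 2: 'p fed c'
  Part 3: 'p b'
  Part 4: 't dot'
Total parts: 4

4


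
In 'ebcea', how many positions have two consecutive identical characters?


Looking for consecutive identical characters in 'ebcea':
  pos 0-1: 'e' vs 'b' -> different
  pos 1-2: 'b' vs 'c' -> different
  pos 2-3: 'c' vs 'e' -> different
  pos 3-4: 'e' vs 'a' -> different
Consecutive identical pairs: []
Count: 0

0


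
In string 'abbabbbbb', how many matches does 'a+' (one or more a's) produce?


Pattern 'a+' matches one or more consecutive a's.
String: 'abbabbbbb'
Scanning for runs of a:
  Match 1: 'a' (length 1)
  Match 2: 'a' (length 1)
Total matches: 2

2


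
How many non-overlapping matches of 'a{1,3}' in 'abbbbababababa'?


Pattern 'a{1,3}' matches between 1 and 3 consecutive a's (greedy).
String: 'abbbbababababa'
Finding runs of a's and applying greedy matching:
  Run at pos 0: 'a' (length 1)
  Run at pos 5: 'a' (length 1)
  Run at pos 7: 'a' (length 1)
  Run at pos 9: 'a' (length 1)
  Run at pos 11: 'a' (length 1)
  Run at pos 13: 'a' (length 1)
Matches: ['a', 'a', 'a', 'a', 'a', 'a']
Count: 6

6


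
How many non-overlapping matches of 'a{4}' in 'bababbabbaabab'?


Pattern 'a{4}' matches exactly 4 consecutive a's (greedy, non-overlapping).
String: 'bababbabbaabab'
Scanning for runs of a's:
  Run at pos 1: 'a' (length 1) -> 0 match(es)
  Run at pos 3: 'a' (length 1) -> 0 match(es)
  Run at pos 6: 'a' (length 1) -> 0 match(es)
  Run at pos 9: 'aa' (length 2) -> 0 match(es)
  Run at pos 12: 'a' (length 1) -> 0 match(es)
Matches found: []
Total: 0

0


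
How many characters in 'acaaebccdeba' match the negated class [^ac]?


Negated class [^ac] matches any char NOT in {a, c}
Scanning 'acaaebccdeba':
  pos 0: 'a' -> no (excluded)
  pos 1: 'c' -> no (excluded)
  pos 2: 'a' -> no (excluded)
  pos 3: 'a' -> no (excluded)
  pos 4: 'e' -> MATCH
  pos 5: 'b' -> MATCH
  pos 6: 'c' -> no (excluded)
  pos 7: 'c' -> no (excluded)
  pos 8: 'd' -> MATCH
  pos 9: 'e' -> MATCH
  pos 10: 'b' -> MATCH
  pos 11: 'a' -> no (excluded)
Total matches: 5

5


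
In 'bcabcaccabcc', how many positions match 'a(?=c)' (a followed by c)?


Lookahead 'a(?=c)' matches 'a' only when followed by 'c'.
String: 'bcabcaccabcc'
Checking each position where char is 'a':
  pos 2: 'a' -> no (next='b')
  pos 5: 'a' -> MATCH (next='c')
  pos 8: 'a' -> no (next='b')
Matching positions: [5]
Count: 1

1


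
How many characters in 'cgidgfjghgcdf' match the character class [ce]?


Character class [ce] matches any of: {c, e}
Scanning string 'cgidgfjghgcdf' character by character:
  pos 0: 'c' -> MATCH
  pos 1: 'g' -> no
  pos 2: 'i' -> no
  pos 3: 'd' -> no
  pos 4: 'g' -> no
  pos 5: 'f' -> no
  pos 6: 'j' -> no
  pos 7: 'g' -> no
  pos 8: 'h' -> no
  pos 9: 'g' -> no
  pos 10: 'c' -> MATCH
  pos 11: 'd' -> no
  pos 12: 'f' -> no
Total matches: 2

2


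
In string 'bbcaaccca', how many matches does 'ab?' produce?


Pattern 'ab?' matches 'a' optionally followed by 'b'.
String: 'bbcaaccca'
Scanning left to right for 'a' then checking next char:
  Match 1: 'a' (a not followed by b)
  Match 2: 'a' (a not followed by b)
  Match 3: 'a' (a not followed by b)
Total matches: 3

3


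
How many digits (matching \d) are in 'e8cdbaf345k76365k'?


\d matches any digit 0-9.
Scanning 'e8cdbaf345k76365k':
  pos 1: '8' -> DIGIT
  pos 7: '3' -> DIGIT
  pos 8: '4' -> DIGIT
  pos 9: '5' -> DIGIT
  pos 11: '7' -> DIGIT
  pos 12: '6' -> DIGIT
  pos 13: '3' -> DIGIT
  pos 14: '6' -> DIGIT
  pos 15: '5' -> DIGIT
Digits found: ['8', '3', '4', '5', '7', '6', '3', '6', '5']
Total: 9

9


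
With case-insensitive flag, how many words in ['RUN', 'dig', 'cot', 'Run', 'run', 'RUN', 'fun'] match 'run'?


Case-insensitive matching: compare each word's lowercase form to 'run'.
  'RUN' -> lower='run' -> MATCH
  'dig' -> lower='dig' -> no
  'cot' -> lower='cot' -> no
  'Run' -> lower='run' -> MATCH
  'run' -> lower='run' -> MATCH
  'RUN' -> lower='run' -> MATCH
  'fun' -> lower='fun' -> no
Matches: ['RUN', 'Run', 'run', 'RUN']
Count: 4

4


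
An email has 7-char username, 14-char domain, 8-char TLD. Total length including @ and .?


An email address has format: username@domain.tld
Username length: 7
'@' character: 1
Domain length: 14
'.' character: 1
TLD length: 8
Total = 7 + 1 + 14 + 1 + 8 = 31

31


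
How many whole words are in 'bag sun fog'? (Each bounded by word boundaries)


Word boundaries (\b) mark the start/end of each word.
Text: 'bag sun fog'
Splitting by whitespace:
  Word 1: 'bag'
  Word 2: 'sun'
  Word 3: 'fog'
Total whole words: 3

3


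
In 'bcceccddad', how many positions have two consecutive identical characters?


Looking for consecutive identical characters in 'bcceccddad':
  pos 0-1: 'b' vs 'c' -> different
  pos 1-2: 'c' vs 'c' -> MATCH ('cc')
  pos 2-3: 'c' vs 'e' -> different
  pos 3-4: 'e' vs 'c' -> different
  pos 4-5: 'c' vs 'c' -> MATCH ('cc')
  pos 5-6: 'c' vs 'd' -> different
  pos 6-7: 'd' vs 'd' -> MATCH ('dd')
  pos 7-8: 'd' vs 'a' -> different
  pos 8-9: 'a' vs 'd' -> different
Consecutive identical pairs: ['cc', 'cc', 'dd']
Count: 3

3


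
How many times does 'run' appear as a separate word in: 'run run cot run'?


Scanning each word for exact match 'run':
  Word 1: 'run' -> MATCH
  Word 2: 'run' -> MATCH
  Word 3: 'cot' -> no
  Word 4: 'run' -> MATCH
Total matches: 3

3


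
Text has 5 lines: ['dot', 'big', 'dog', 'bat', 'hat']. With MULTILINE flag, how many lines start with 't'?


With MULTILINE flag, ^ matches the start of each line.
Lines: ['dot', 'big', 'dog', 'bat', 'hat']
Checking which lines start with 't':
  Line 1: 'dot' -> no
  Line 2: 'big' -> no
  Line 3: 'dog' -> no
  Line 4: 'bat' -> no
  Line 5: 'hat' -> no
Matching lines: []
Count: 0

0


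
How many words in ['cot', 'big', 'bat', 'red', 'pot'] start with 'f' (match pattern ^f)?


Pattern ^f anchors to start of word. Check which words begin with 'f':
  'cot' -> no
  'big' -> no
  'bat' -> no
  'red' -> no
  'pot' -> no
Matching words: []
Count: 0

0


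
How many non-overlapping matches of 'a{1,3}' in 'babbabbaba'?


Pattern 'a{1,3}' matches between 1 and 3 consecutive a's (greedy).
String: 'babbabbaba'
Finding runs of a's and applying greedy matching:
  Run at pos 1: 'a' (length 1)
  Run at pos 4: 'a' (length 1)
  Run at pos 7: 'a' (length 1)
  Run at pos 9: 'a' (length 1)
Matches: ['a', 'a', 'a', 'a']
Count: 4

4


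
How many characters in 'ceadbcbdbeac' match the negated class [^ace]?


Negated class [^ace] matches any char NOT in {a, c, e}
Scanning 'ceadbcbdbeac':
  pos 0: 'c' -> no (excluded)
  pos 1: 'e' -> no (excluded)
  pos 2: 'a' -> no (excluded)
  pos 3: 'd' -> MATCH
  pos 4: 'b' -> MATCH
  pos 5: 'c' -> no (excluded)
  pos 6: 'b' -> MATCH
  pos 7: 'd' -> MATCH
  pos 8: 'b' -> MATCH
  pos 9: 'e' -> no (excluded)
  pos 10: 'a' -> no (excluded)
  pos 11: 'c' -> no (excluded)
Total matches: 5

5


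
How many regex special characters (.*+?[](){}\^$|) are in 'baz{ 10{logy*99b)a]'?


Regex special characters are: . * + ? [ ] ( ) { } \ ^ $ |
Scanning 'baz{ 10{logy*99b)a]':
  pos 3: '{' -> SPECIAL
  pos 7: '{' -> SPECIAL
  pos 12: '*' -> SPECIAL
  pos 16: ')' -> SPECIAL
  pos 18: ']' -> SPECIAL
Special chars found: ['{', '{', '*', ')', ']']
Total: 5

5


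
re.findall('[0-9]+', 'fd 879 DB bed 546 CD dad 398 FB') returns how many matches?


Pattern '[0-9]+' finds one or more digits.
Text: 'fd 879 DB bed 546 CD dad 398 FB'
Scanning for matches:
  Match 1: '879'
  Match 2: '546'
  Match 3: '398'
Total matches: 3

3


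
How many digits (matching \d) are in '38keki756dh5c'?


\d matches any digit 0-9.
Scanning '38keki756dh5c':
  pos 0: '3' -> DIGIT
  pos 1: '8' -> DIGIT
  pos 6: '7' -> DIGIT
  pos 7: '5' -> DIGIT
  pos 8: '6' -> DIGIT
  pos 11: '5' -> DIGIT
Digits found: ['3', '8', '7', '5', '6', '5']
Total: 6

6


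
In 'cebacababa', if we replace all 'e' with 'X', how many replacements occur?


re.sub('e', 'X', text) replaces every occurrence of 'e' with 'X'.
Text: 'cebacababa'
Scanning for 'e':
  pos 1: 'e' -> replacement #1
Total replacements: 1

1


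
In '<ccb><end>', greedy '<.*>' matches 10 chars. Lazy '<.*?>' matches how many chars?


Greedy '<.*>' tries to match as MUCH as possible.
Lazy '<.*?>' tries to match as LITTLE as possible.

String: '<ccb><end>'
Greedy '<.*>' starts at first '<' and extends to the LAST '>': '<ccb><end>' (10 chars)
Lazy '<.*?>' starts at first '<' and stops at the FIRST '>': '<ccb>' (5 chars)

5


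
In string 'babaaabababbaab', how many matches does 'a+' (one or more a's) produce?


Pattern 'a+' matches one or more consecutive a's.
String: 'babaaabababbaab'
Scanning for runs of a:
  Match 1: 'a' (length 1)
  Match 2: 'aaa' (length 3)
  Match 3: 'a' (length 1)
  Match 4: 'a' (length 1)
  Match 5: 'aa' (length 2)
Total matches: 5

5


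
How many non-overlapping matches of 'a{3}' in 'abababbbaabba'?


Pattern 'a{3}' matches exactly 3 consecutive a's (greedy, non-overlapping).
String: 'abababbbaabba'
Scanning for runs of a's:
  Run at pos 0: 'a' (length 1) -> 0 match(es)
  Run at pos 2: 'a' (length 1) -> 0 match(es)
  Run at pos 4: 'a' (length 1) -> 0 match(es)
  Run at pos 8: 'aa' (length 2) -> 0 match(es)
  Run at pos 12: 'a' (length 1) -> 0 match(es)
Matches found: []
Total: 0

0


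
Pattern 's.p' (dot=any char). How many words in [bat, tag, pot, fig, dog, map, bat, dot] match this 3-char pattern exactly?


Pattern 's.p' means: starts with 's', any single char, ends with 'p'.
Checking each word (must be exactly 3 chars):
  'bat' (len=3): no
  'tag' (len=3): no
  'pot' (len=3): no
  'fig' (len=3): no
  'dog' (len=3): no
  'map' (len=3): no
  'bat' (len=3): no
  'dot' (len=3): no
Matching words: []
Total: 0

0


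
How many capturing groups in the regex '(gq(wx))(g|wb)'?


To count capturing groups, count each '(' that starts a group.
Pattern: '(gq(wx))(g|wb)'
Walking through the pattern:
  Position 0: '(' -> group #1
  Position 3: '(' -> group #2
  Position 8: '(' -> group #3
Total capturing groups: 3

3


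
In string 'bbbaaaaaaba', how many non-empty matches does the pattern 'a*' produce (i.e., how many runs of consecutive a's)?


Pattern 'a*' matches zero or more a's. We want non-empty runs of consecutive a's.
String: 'bbbaaaaaaba'
Walking through the string to find runs of a's:
  Run 1: positions 3-8 -> 'aaaaaa'
  Run 2: positions 10-10 -> 'a'
Non-empty runs found: ['aaaaaa', 'a']
Count: 2

2


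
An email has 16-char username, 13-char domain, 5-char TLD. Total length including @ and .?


An email address has format: username@domain.tld
Username length: 16
'@' character: 1
Domain length: 13
'.' character: 1
TLD length: 5
Total = 16 + 1 + 13 + 1 + 5 = 36

36


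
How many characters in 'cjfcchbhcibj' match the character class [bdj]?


Character class [bdj] matches any of: {b, d, j}
Scanning string 'cjfcchbhcibj' character by character:
  pos 0: 'c' -> no
  pos 1: 'j' -> MATCH
  pos 2: 'f' -> no
  pos 3: 'c' -> no
  pos 4: 'c' -> no
  pos 5: 'h' -> no
  pos 6: 'b' -> MATCH
  pos 7: 'h' -> no
  pos 8: 'c' -> no
  pos 9: 'i' -> no
  pos 10: 'b' -> MATCH
  pos 11: 'j' -> MATCH
Total matches: 4

4


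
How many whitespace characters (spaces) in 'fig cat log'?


\s matches whitespace characters (spaces, tabs, etc.).
Text: 'fig cat log'
This text has 3 words separated by spaces.
Number of spaces = number of words - 1 = 3 - 1 = 2

2


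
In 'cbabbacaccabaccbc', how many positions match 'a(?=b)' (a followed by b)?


Lookahead 'a(?=b)' matches 'a' only when followed by 'b'.
String: 'cbabbacaccabaccbc'
Checking each position where char is 'a':
  pos 2: 'a' -> MATCH (next='b')
  pos 5: 'a' -> no (next='c')
  pos 7: 'a' -> no (next='c')
  pos 10: 'a' -> MATCH (next='b')
  pos 12: 'a' -> no (next='c')
Matching positions: [2, 10]
Count: 2

2


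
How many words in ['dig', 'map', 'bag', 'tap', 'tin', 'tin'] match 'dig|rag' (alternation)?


Alternation 'dig|rag' matches either 'dig' or 'rag'.
Checking each word:
  'dig' -> MATCH
  'map' -> no
  'bag' -> no
  'tap' -> no
  'tin' -> no
  'tin' -> no
Matches: ['dig']
Count: 1

1


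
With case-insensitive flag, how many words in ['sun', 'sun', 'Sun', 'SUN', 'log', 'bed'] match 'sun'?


Case-insensitive matching: compare each word's lowercase form to 'sun'.
  'sun' -> lower='sun' -> MATCH
  'sun' -> lower='sun' -> MATCH
  'Sun' -> lower='sun' -> MATCH
  'SUN' -> lower='sun' -> MATCH
  'log' -> lower='log' -> no
  'bed' -> lower='bed' -> no
Matches: ['sun', 'sun', 'Sun', 'SUN']
Count: 4

4


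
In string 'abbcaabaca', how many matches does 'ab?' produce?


Pattern 'ab?' matches 'a' optionally followed by 'b'.
String: 'abbcaabaca'
Scanning left to right for 'a' then checking next char:
  Match 1: 'ab' (a followed by b)
  Match 2: 'a' (a not followed by b)
  Match 3: 'ab' (a followed by b)
  Match 4: 'a' (a not followed by b)
  Match 5: 'a' (a not followed by b)
Total matches: 5

5


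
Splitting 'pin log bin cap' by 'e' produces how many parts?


Splitting by 'e' breaks the string at each occurrence of the separator.
Text: 'pin log bin cap'
Parts after split:
  Part 1: 'pin log bin cap'
Total parts: 1

1


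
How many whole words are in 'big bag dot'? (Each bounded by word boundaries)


Word boundaries (\b) mark the start/end of each word.
Text: 'big bag dot'
Splitting by whitespace:
  Word 1: 'big'
  Word 2: 'bag'
  Word 3: 'dot'
Total whole words: 3

3


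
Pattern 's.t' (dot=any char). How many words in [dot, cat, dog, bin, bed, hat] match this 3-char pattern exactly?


Pattern 's.t' means: starts with 's', any single char, ends with 't'.
Checking each word (must be exactly 3 chars):
  'dot' (len=3): no
  'cat' (len=3): no
  'dog' (len=3): no
  'bin' (len=3): no
  'bed' (len=3): no
  'hat' (len=3): no
Matching words: []
Total: 0

0


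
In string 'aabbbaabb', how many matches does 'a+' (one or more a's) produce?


Pattern 'a+' matches one or more consecutive a's.
String: 'aabbbaabb'
Scanning for runs of a:
  Match 1: 'aa' (length 2)
  Match 2: 'aa' (length 2)
Total matches: 2

2


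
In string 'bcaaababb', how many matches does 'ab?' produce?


Pattern 'ab?' matches 'a' optionally followed by 'b'.
String: 'bcaaababb'
Scanning left to right for 'a' then checking next char:
  Match 1: 'a' (a not followed by b)
  Match 2: 'a' (a not followed by b)
  Match 3: 'ab' (a followed by b)
  Match 4: 'ab' (a followed by b)
Total matches: 4

4


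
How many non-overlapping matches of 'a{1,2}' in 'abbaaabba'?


Pattern 'a{1,2}' matches between 1 and 2 consecutive a's (greedy).
String: 'abbaaabba'
Finding runs of a's and applying greedy matching:
  Run at pos 0: 'a' (length 1)
  Run at pos 3: 'aaa' (length 3)
  Run at pos 8: 'a' (length 1)
Matches: ['a', 'aa', 'a', 'a']
Count: 4

4


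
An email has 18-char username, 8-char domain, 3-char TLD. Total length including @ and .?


An email address has format: username@domain.tld
Username length: 18
'@' character: 1
Domain length: 8
'.' character: 1
TLD length: 3
Total = 18 + 1 + 8 + 1 + 3 = 31

31


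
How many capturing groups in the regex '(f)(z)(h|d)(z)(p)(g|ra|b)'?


To count capturing groups, count each '(' that starts a group.
Pattern: '(f)(z)(h|d)(z)(p)(g|ra|b)'
Walking through the pattern:
  Position 0: '(' -> group #1
  Position 3: '(' -> group #2
  Position 6: '(' -> group #3
  Position 11: '(' -> group #4
  Position 14: '(' -> group #5
  Position 17: '(' -> group #6
Total capturing groups: 6

6


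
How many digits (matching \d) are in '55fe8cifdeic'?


\d matches any digit 0-9.
Scanning '55fe8cifdeic':
  pos 0: '5' -> DIGIT
  pos 1: '5' -> DIGIT
  pos 4: '8' -> DIGIT
Digits found: ['5', '5', '8']
Total: 3

3


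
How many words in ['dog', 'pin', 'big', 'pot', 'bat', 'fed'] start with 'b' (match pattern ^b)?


Pattern ^b anchors to start of word. Check which words begin with 'b':
  'dog' -> no
  'pin' -> no
  'big' -> MATCH (starts with 'b')
  'pot' -> no
  'bat' -> MATCH (starts with 'b')
  'fed' -> no
Matching words: ['big', 'bat']
Count: 2

2


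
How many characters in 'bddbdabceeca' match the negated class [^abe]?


Negated class [^abe] matches any char NOT in {a, b, e}
Scanning 'bddbdabceeca':
  pos 0: 'b' -> no (excluded)
  pos 1: 'd' -> MATCH
  pos 2: 'd' -> MATCH
  pos 3: 'b' -> no (excluded)
  pos 4: 'd' -> MATCH
  pos 5: 'a' -> no (excluded)
  pos 6: 'b' -> no (excluded)
  pos 7: 'c' -> MATCH
  pos 8: 'e' -> no (excluded)
  pos 9: 'e' -> no (excluded)
  pos 10: 'c' -> MATCH
  pos 11: 'a' -> no (excluded)
Total matches: 5

5


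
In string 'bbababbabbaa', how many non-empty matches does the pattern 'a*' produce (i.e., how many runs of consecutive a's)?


Pattern 'a*' matches zero or more a's. We want non-empty runs of consecutive a's.
String: 'bbababbabbaa'
Walking through the string to find runs of a's:
  Run 1: positions 2-2 -> 'a'
  Run 2: positions 4-4 -> 'a'
  Run 3: positions 7-7 -> 'a'
  Run 4: positions 10-11 -> 'aa'
Non-empty runs found: ['a', 'a', 'a', 'aa']
Count: 4

4
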